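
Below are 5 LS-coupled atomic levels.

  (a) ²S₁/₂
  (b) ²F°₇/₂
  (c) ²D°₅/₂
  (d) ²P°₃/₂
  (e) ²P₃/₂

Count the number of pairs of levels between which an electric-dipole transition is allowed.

(a)–(b): forbidden (ΔL, ΔJ).
(a)–(c): forbidden (ΔL, ΔJ).
(a)–(d): allowed.
(a)–(e): forbidden (parity).
(b)–(c): forbidden (parity).
(b)–(d): forbidden (parity, ΔL, ΔJ).
(b)–(e): forbidden (ΔL, ΔJ).
(c)–(d): forbidden (parity).
(c)–(e): allowed.
(d)–(e): allowed.
Allowed pairs: 3 of 10.

3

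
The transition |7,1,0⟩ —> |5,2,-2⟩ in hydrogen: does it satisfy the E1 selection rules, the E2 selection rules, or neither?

neither

Δl = 2 − 1 = +1; l_i + l_f = 3.
Δm_l = -2.
E1 (Δl = ±1, |Δm_l| ≤ 1): not satisfied.
E2 (Δl = 0,±2, l_i+l_f ≥ 2, |Δm_l| ≤ 2): not satisfied.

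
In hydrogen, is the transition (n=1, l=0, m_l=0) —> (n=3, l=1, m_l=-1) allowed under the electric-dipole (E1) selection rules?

allowed

Δl = 1 − 0 = +1; the E1 rule Δl = ±1 is satisfied.
m_l: 0 → -1 (Δm_l = -1). |Δm_l| ≤ 1 satisfied.
All E1 selection rules are satisfied.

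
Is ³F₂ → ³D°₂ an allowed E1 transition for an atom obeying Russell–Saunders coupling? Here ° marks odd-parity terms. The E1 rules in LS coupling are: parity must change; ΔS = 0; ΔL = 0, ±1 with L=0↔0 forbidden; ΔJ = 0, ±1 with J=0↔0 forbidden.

Reading off the term symbols: S 1→1, L 3→2, J 2→2, parity even→odd.
Parity must change: even → odd — ✓.
ΔS = 0: S: 1 → 1 — ✓.
ΔL = 0, ±1 (not L=0↔0): L: 3 → 2, ΔL = -1 — ✓.
ΔJ = 0, ±1 (not J=0↔0): J: 2 → 2, ΔJ = +0 — ✓.
All four E1 rules are satisfied.

allowed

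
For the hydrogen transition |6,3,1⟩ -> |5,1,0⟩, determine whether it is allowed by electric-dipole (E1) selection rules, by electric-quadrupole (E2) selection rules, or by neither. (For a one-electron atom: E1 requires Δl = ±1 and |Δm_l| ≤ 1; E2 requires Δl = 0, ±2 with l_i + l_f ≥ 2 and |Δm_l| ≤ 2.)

E2

Δl = 1 − 3 = -2; l_i + l_f = 4.
Δm_l = -1.
E1 (Δl = ±1, |Δm_l| ≤ 1): not satisfied.
E2 (Δl = 0,±2, l_i+l_f ≥ 2, |Δm_l| ≤ 2): satisfied.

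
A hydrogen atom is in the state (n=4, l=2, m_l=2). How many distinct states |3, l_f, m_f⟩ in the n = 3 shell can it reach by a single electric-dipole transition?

1

E1 requires Δl = ±1, so l_f ∈ {1, 3}; with 0 ≤ l_f ≤ n_f−1 = 2, the allowed l_f values are {1}.
For l_f = 1: m_f ∈ {m_i−1, m_i, m_i+1} ∩ [−1, 1] = {1} → 1 state.
Total: 1.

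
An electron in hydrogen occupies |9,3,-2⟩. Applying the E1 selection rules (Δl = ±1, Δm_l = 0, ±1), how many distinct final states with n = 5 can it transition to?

5

E1 requires Δl = ±1, so l_f ∈ {2, 4}; with 0 ≤ l_f ≤ n_f−1 = 4, the allowed l_f values are {2, 4}.
For l_f = 2: m_f ∈ {m_i−1, m_i, m_i+1} ∩ [−2, 2] = {-2, -1} → 2 states.
For l_f = 4: m_f ∈ {m_i−1, m_i, m_i+1} ∩ [−4, 4] = {-3, -2, -1} → 3 states.
Total: 5.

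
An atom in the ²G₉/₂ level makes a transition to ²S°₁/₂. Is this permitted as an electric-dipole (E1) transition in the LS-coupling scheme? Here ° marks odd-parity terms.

forbidden

ΔS = 0: S: 1/2 → 1/2 — ✓.
ΔJ = 0, ±1 (not J=0↔0): J: 9/2 → 1/2, ΔJ = -4 — ✗.
Parity must change: even → odd — ✓.
ΔL = 0, ±1 (not L=0↔0): L: 4 → 0, ΔL = -4 — ✗.
Rule(s) violated: ΔL, ΔJ.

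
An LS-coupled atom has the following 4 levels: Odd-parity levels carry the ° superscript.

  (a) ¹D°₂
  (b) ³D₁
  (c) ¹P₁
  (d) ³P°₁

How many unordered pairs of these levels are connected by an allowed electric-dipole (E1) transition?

(a)–(b): forbidden (ΔS).
(a)–(c): allowed.
(a)–(d): forbidden (parity, ΔS).
(b)–(c): forbidden (parity, ΔS).
(b)–(d): allowed.
(c)–(d): forbidden (ΔS).
Allowed pairs: 2 of 6.

2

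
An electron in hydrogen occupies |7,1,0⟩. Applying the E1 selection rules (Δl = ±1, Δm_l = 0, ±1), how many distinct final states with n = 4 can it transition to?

E1 requires Δl = ±1, so l_f ∈ {0, 2}; with 0 ≤ l_f ≤ n_f−1 = 3, the allowed l_f values are {0, 2}.
For l_f = 0: m_f ∈ {m_i−1, m_i, m_i+1} ∩ [−0, 0] = {0} → 1 state.
For l_f = 2: m_f ∈ {m_i−1, m_i, m_i+1} ∩ [−2, 2] = {-1, 0, 1} → 3 states.
Total: 4.

4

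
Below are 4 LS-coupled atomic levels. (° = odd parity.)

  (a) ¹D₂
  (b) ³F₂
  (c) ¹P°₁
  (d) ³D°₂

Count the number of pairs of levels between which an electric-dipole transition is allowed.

(a)–(b): forbidden (parity, ΔS).
(a)–(c): allowed.
(a)–(d): forbidden (ΔS).
(b)–(c): forbidden (ΔS, ΔL).
(b)–(d): allowed.
(c)–(d): forbidden (parity, ΔS).
Allowed pairs: 2 of 6.

2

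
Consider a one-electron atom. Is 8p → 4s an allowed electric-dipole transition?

allowed

Initial l = 1, final l = 0, so Δl = -1. E1 requires Δl = ±1: satisfied.
All E1 selection rules are satisfied.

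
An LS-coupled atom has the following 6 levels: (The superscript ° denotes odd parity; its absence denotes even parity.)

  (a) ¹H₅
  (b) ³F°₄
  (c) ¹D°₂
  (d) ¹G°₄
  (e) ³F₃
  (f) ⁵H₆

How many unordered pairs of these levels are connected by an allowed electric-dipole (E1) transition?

(a)–(b): forbidden (ΔS, ΔL).
(a)–(c): forbidden (ΔL, ΔJ).
(a)–(d): allowed.
(a)–(e): forbidden (parity, ΔS, ΔL, ΔJ).
(a)–(f): forbidden (parity, ΔS).
(b)–(c): forbidden (parity, ΔS, ΔJ).
(b)–(d): forbidden (parity, ΔS).
(b)–(e): allowed.
(b)–(f): forbidden (ΔS, ΔL, ΔJ).
(c)–(d): forbidden (parity, ΔL, ΔJ).
(c)–(e): forbidden (ΔS).
(c)–(f): forbidden (ΔS, ΔL, ΔJ).
(d)–(e): forbidden (ΔS).
(d)–(f): forbidden (ΔS, ΔJ).
(e)–(f): forbidden (parity, ΔS, ΔL, ΔJ).
Allowed pairs: 2 of 15.

2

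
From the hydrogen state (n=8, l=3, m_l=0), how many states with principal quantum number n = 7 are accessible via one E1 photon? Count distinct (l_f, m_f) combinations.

6

E1 requires Δl = ±1, so l_f ∈ {2, 4}; with 0 ≤ l_f ≤ n_f−1 = 6, the allowed l_f values are {2, 4}.
For l_f = 2: m_f ∈ {m_i−1, m_i, m_i+1} ∩ [−2, 2] = {-1, 0, 1} → 3 states.
For l_f = 4: m_f ∈ {m_i−1, m_i, m_i+1} ∩ [−4, 4] = {-1, 0, 1} → 3 states.
Total: 6.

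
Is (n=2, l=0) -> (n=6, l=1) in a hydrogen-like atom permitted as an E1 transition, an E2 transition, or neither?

E1

Δl = 1 − 0 = +1; l_i + l_f = 1.
E1 (Δl = ±1): satisfied.
E2 (Δl = 0,±2, l_i+l_f ≥ 2): not satisfied.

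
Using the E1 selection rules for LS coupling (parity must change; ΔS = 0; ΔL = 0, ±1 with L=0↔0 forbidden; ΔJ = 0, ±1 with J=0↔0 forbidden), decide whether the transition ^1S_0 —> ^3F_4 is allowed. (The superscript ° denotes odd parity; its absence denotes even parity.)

forbidden

Initial level: S=0, L=0, J=0, parity even. Final level: S=1, L=3, J=4, parity even.
Parity must change: even → even — ✗.
ΔS = 0: S: 0 → 1 — ✗.
ΔL = 0, ±1 (not L=0↔0): L: 0 → 3, ΔL = +3 — ✗.
ΔJ = 0, ±1 (not J=0↔0): J: 0 → 4, ΔJ = +4 — ✗.
Rule(s) violated: parity, ΔS, ΔL, ΔJ.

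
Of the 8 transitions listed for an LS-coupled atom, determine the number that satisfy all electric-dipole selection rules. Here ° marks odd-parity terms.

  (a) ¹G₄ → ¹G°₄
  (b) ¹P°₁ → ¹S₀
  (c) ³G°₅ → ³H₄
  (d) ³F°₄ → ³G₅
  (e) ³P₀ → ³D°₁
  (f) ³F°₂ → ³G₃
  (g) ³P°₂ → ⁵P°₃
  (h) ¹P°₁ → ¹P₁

7

(a) allowed
(b) allowed
(c) allowed
(d) allowed
(e) allowed
(f) allowed
(g) forbidden (parity, ΔS fail)
(h) allowed
Total allowed: 7 of 8.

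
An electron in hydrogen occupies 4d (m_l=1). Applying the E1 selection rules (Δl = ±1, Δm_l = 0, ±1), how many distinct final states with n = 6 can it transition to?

E1 requires Δl = ±1, so l_f ∈ {1, 3}; with 0 ≤ l_f ≤ n_f−1 = 5, the allowed l_f values are {1, 3}.
For l_f = 1: m_f ∈ {m_i−1, m_i, m_i+1} ∩ [−1, 1] = {0, 1} → 2 states.
For l_f = 3: m_f ∈ {m_i−1, m_i, m_i+1} ∩ [−3, 3] = {0, 1, 2} → 3 states.
Total: 5.

5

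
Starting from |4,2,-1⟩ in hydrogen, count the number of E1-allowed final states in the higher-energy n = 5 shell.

5

E1 requires Δl = ±1, so l_f ∈ {1, 3}; with 0 ≤ l_f ≤ n_f−1 = 4, the allowed l_f values are {1, 3}.
For l_f = 1: m_f ∈ {m_i−1, m_i, m_i+1} ∩ [−1, 1] = {-1, 0} → 2 states.
For l_f = 3: m_f ∈ {m_i−1, m_i, m_i+1} ∩ [−3, 3] = {-2, -1, 0} → 3 states.
Total: 5.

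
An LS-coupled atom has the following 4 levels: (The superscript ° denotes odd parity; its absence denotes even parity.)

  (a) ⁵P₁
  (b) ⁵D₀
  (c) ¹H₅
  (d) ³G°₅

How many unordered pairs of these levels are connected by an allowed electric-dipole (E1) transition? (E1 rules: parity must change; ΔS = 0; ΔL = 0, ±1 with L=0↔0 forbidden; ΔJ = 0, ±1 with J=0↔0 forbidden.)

(a)–(b): forbidden (parity).
(a)–(c): forbidden (parity, ΔS, ΔL, ΔJ).
(a)–(d): forbidden (ΔS, ΔL, ΔJ).
(b)–(c): forbidden (parity, ΔS, ΔL, ΔJ).
(b)–(d): forbidden (ΔS, ΔL, ΔJ).
(c)–(d): forbidden (ΔS).
Allowed pairs: 0 of 6.

0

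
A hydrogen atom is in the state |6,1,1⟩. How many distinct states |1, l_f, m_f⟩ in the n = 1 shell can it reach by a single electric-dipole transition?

1

E1 requires Δl = ±1, so l_f ∈ {0, 2}; with 0 ≤ l_f ≤ n_f−1 = 0, the allowed l_f values are {0}.
For l_f = 0: m_f ∈ {m_i−1, m_i, m_i+1} ∩ [−0, 0] = {0} → 1 state.
Total: 1.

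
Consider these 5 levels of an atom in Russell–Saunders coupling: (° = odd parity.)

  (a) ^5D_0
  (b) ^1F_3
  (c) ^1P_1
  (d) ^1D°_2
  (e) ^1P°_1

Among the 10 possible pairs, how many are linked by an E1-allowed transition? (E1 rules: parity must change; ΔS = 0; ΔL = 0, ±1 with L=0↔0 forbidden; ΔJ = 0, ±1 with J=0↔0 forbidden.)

3

(a)–(b): forbidden (parity, ΔS, ΔJ).
(a)–(c): forbidden (parity, ΔS).
(a)–(d): forbidden (ΔS, ΔJ).
(a)–(e): forbidden (ΔS).
(b)–(c): forbidden (parity, ΔL, ΔJ).
(b)–(d): allowed.
(b)–(e): forbidden (ΔL, ΔJ).
(c)–(d): allowed.
(c)–(e): allowed.
(d)–(e): forbidden (parity).
Allowed pairs: 3 of 10.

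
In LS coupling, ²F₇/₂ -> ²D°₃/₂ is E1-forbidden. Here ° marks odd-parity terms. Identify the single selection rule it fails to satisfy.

Parity must change: even → odd — ✓.
ΔJ = 0, ±1 (not J=0↔0): J: 7/2 → 3/2, ΔJ = -2 — ✗.
ΔL = 0, ±1 (not L=0↔0): L: 3 → 2, ΔL = -1 — ✓.
ΔS = 0: S: 1/2 → 1/2 — ✓.

the ΔJ = 0, ±1 rule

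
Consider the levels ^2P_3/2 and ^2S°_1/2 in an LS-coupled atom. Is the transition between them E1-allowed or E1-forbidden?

allowed

Parity must change: even → odd — ✓.
ΔS = 0: S: 1/2 → 1/2 — ✓.
ΔL = 0, ±1 (not L=0↔0): L: 1 → 0, ΔL = -1 — ✓.
ΔJ = 0, ±1 (not J=0↔0): J: 3/2 → 1/2, ΔJ = -1 — ✓.
All four E1 rules are satisfied.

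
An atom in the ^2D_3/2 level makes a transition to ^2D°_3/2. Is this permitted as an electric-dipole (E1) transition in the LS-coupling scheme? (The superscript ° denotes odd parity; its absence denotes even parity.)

allowed

Parity must change: even → odd — ✓.
ΔS = 0: S: 1/2 → 1/2 — ✓.
ΔL = 0, ±1 (not L=0↔0): L: 2 → 2, ΔL = +0 — ✓.
ΔJ = 0, ±1 (not J=0↔0): J: 3/2 → 3/2, ΔJ = +0 — ✓.
All four E1 rules are satisfied.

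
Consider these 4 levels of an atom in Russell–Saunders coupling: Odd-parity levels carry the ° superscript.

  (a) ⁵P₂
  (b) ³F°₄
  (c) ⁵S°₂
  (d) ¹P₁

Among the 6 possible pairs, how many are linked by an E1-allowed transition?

(a)–(b): forbidden (ΔS, ΔL, ΔJ).
(a)–(c): allowed.
(a)–(d): forbidden (parity, ΔS).
(b)–(c): forbidden (parity, ΔS, ΔL, ΔJ).
(b)–(d): forbidden (ΔS, ΔL, ΔJ).
(c)–(d): forbidden (ΔS).
Allowed pairs: 1 of 6.

1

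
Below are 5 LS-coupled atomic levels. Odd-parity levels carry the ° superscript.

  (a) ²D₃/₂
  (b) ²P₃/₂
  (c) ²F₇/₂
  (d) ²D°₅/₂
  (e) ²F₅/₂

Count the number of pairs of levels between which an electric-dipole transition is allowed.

4

(a)–(b): forbidden (parity).
(a)–(c): forbidden (parity, ΔJ).
(a)–(d): allowed.
(a)–(e): forbidden (parity).
(b)–(c): forbidden (parity, ΔL, ΔJ).
(b)–(d): allowed.
(b)–(e): forbidden (parity, ΔL).
(c)–(d): allowed.
(c)–(e): forbidden (parity).
(d)–(e): allowed.
Allowed pairs: 4 of 10.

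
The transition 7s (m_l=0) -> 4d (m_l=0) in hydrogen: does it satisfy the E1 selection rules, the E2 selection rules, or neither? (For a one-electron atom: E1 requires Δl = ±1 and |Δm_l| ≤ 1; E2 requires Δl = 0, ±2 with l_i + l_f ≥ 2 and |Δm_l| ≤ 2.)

E2

Δl = 2 − 0 = +2; l_i + l_f = 2.
Δm_l = +0.
E1 (Δl = ±1, |Δm_l| ≤ 1): not satisfied.
E2 (Δl = 0,±2, l_i+l_f ≥ 2, |Δm_l| ≤ 2): satisfied.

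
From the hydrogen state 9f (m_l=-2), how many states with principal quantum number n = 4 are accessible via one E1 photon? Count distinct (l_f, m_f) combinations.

E1 requires Δl = ±1, so l_f ∈ {2, 4}; with 0 ≤ l_f ≤ n_f−1 = 3, the allowed l_f values are {2}.
For l_f = 2: m_f ∈ {m_i−1, m_i, m_i+1} ∩ [−2, 2] = {-2, -1} → 2 states.
Total: 2.

2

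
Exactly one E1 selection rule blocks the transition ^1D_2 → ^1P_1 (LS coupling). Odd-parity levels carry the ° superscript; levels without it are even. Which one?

parity

ΔL = 0, ±1 (not L=0↔0): L: 2 → 1, ΔL = -1 — ok.
Parity must change: even → even — fails.
ΔJ = 0, ±1 (not J=0↔0): J: 2 → 1, ΔJ = -1 — ok.
ΔS = 0: S: 0 → 0 — ok.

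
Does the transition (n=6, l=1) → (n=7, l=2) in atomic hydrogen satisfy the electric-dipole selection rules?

allowed

Initial l = 1, final l = 2, so Δl = +1. E1 requires Δl = ±1: ok.
All E1 selection rules are satisfied.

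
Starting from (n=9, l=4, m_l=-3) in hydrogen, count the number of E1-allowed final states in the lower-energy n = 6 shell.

5

E1 requires Δl = ±1, so l_f ∈ {3, 5}; with 0 ≤ l_f ≤ n_f−1 = 5, the allowed l_f values are {3, 5}.
For l_f = 3: m_f ∈ {m_i−1, m_i, m_i+1} ∩ [−3, 3] = {-3, -2} → 2 states.
For l_f = 5: m_f ∈ {m_i−1, m_i, m_i+1} ∩ [−5, 5] = {-4, -3, -2} → 3 states.
Total: 5.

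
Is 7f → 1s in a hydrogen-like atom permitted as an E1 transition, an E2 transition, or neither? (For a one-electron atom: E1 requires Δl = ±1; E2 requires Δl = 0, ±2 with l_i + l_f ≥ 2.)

neither

Δl = 0 − 3 = -3; l_i + l_f = 3.
E1 (Δl = ±1): not satisfied.
E2 (Δl = 0,±2, l_i+l_f ≥ 2): not satisfied.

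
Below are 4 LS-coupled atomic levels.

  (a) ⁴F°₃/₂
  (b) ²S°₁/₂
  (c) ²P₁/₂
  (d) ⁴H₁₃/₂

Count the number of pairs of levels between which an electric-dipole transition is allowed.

1

(a)–(b): forbidden (parity, ΔS, ΔL).
(a)–(c): forbidden (ΔS, ΔL).
(a)–(d): forbidden (ΔL, ΔJ).
(b)–(c): allowed.
(b)–(d): forbidden (ΔS, ΔL, ΔJ).
(c)–(d): forbidden (parity, ΔS, ΔL, ΔJ).
Allowed pairs: 1 of 6.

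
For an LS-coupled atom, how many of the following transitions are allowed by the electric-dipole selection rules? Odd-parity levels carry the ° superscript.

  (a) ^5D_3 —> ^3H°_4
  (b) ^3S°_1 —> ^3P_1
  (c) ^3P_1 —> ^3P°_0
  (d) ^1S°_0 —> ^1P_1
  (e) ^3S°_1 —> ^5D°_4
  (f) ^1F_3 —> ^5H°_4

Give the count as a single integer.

(a) forbidden (ΔS, ΔL fail)
(b) allowed
(c) allowed
(d) allowed
(e) forbidden (parity, ΔS, ΔL, ΔJ fail)
(f) forbidden (ΔS, ΔL fail)
Total allowed: 3 of 6.

3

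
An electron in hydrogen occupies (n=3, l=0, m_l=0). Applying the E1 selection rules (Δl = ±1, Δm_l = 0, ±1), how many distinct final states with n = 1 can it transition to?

E1 requires l_f ∈ {-1, 1}, but neither lies in [0, 0], so no final state is reachable.
Total: 0.

0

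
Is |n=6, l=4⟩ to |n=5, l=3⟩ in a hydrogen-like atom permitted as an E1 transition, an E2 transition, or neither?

Δl = 3 − 4 = -1; l_i + l_f = 7.
E1 (Δl = ±1): satisfied.
E2 (Δl = 0,±2, l_i+l_f ≥ 2): not satisfied.

E1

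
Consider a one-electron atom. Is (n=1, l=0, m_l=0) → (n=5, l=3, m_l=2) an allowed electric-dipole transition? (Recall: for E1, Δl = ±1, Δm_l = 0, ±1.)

forbidden

Initial l = 0, final l = 3, so Δl = +3. E1 requires Δl = ±1: violated.
Δm_l = 2 − (0) = +2. E1 requires Δm_l = 0, ±1: violated.
The transition is electric-dipole forbidden.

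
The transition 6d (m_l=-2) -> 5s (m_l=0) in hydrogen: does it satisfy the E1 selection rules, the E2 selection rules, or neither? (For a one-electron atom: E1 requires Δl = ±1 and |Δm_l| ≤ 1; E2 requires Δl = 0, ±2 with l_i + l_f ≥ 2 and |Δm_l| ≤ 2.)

E2

Δl = 0 − 2 = -2; l_i + l_f = 2.
Δm_l = +2.
E1 (Δl = ±1, |Δm_l| ≤ 1): not satisfied.
E2 (Δl = 0,±2, l_i+l_f ≥ 2, |Δm_l| ≤ 2): satisfied.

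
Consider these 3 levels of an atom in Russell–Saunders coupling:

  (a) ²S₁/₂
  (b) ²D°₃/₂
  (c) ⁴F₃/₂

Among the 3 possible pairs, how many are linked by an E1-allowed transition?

(a)–(b): forbidden (ΔL).
(a)–(c): forbidden (parity, ΔS, ΔL).
(b)–(c): forbidden (ΔS).
Allowed pairs: 0 of 3.

0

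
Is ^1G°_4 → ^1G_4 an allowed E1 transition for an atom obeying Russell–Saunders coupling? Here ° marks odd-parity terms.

allowed

Reading off the term symbols: S 0→0, L 4→4, J 4→4, parity odd→even.
ΔS = 0: S: 0 → 0 — ok.
ΔJ = 0, ±1 (not J=0↔0): J: 4 → 4, ΔJ = +0 — ok.
ΔL = 0, ±1 (not L=0↔0): L: 4 → 4, ΔL = +0 — ok.
Parity must change: odd → even — ok.
All four E1 rules are satisfied.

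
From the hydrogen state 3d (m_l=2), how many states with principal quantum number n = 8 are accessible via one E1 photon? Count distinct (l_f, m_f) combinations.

4

E1 requires Δl = ±1, so l_f ∈ {1, 3}; with 0 ≤ l_f ≤ n_f−1 = 7, the allowed l_f values are {1, 3}.
For l_f = 1: m_f ∈ {m_i−1, m_i, m_i+1} ∩ [−1, 1] = {1} → 1 state.
For l_f = 3: m_f ∈ {m_i−1, m_i, m_i+1} ∩ [−3, 3] = {1, 2, 3} → 3 states.
Total: 4.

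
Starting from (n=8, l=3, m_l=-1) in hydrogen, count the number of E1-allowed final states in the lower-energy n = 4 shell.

3

E1 requires Δl = ±1, so l_f ∈ {2, 4}; with 0 ≤ l_f ≤ n_f−1 = 3, the allowed l_f values are {2}.
For l_f = 2: m_f ∈ {m_i−1, m_i, m_i+1} ∩ [−2, 2] = {-2, -1, 0} → 3 states.
Total: 3.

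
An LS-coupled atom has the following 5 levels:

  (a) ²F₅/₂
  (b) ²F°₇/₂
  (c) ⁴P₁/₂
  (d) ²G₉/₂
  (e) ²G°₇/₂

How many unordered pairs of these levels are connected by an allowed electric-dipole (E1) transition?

4

(a)–(b): allowed.
(a)–(c): forbidden (parity, ΔS, ΔL, ΔJ).
(a)–(d): forbidden (parity, ΔJ).
(a)–(e): allowed.
(b)–(c): forbidden (ΔS, ΔL, ΔJ).
(b)–(d): allowed.
(b)–(e): forbidden (parity).
(c)–(d): forbidden (parity, ΔS, ΔL, ΔJ).
(c)–(e): forbidden (ΔS, ΔL, ΔJ).
(d)–(e): allowed.
Allowed pairs: 4 of 10.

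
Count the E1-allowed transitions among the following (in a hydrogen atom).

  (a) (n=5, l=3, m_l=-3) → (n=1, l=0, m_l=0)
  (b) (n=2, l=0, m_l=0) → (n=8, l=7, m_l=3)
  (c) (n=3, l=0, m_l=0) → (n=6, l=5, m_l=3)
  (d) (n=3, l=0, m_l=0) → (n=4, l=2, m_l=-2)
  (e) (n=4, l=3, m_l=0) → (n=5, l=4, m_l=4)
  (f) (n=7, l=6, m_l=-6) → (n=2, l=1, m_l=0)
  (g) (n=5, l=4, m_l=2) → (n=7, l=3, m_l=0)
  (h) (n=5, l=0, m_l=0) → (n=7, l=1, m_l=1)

(a) forbidden — Δl = -3 (E1 requires Δl = ±1); Δm_l = +3 (E1 requires Δm_l = 0, ±1)
(b) forbidden — Δl = +7 (E1 requires Δl = ±1); Δm_l = +3 (E1 requires Δm_l = 0, ±1)
(c) forbidden — Δl = +5 (E1 requires Δl = ±1); Δm_l = +3 (E1 requires Δm_l = 0, ±1)
(d) forbidden — Δl = +2 (E1 requires Δl = ±1); Δm_l = -2 (E1 requires Δm_l = 0, ±1)
(e) forbidden — Δm_l = +4 (E1 requires Δm_l = 0, ±1)
(f) forbidden — Δl = -5 (E1 requires Δl = ±1); Δm_l = +6 (E1 requires Δm_l = 0, ±1)
(g) forbidden — Δm_l = -2 (E1 requires Δm_l = 0, ±1)
(h) allowed
Total allowed: 1 of 8.

1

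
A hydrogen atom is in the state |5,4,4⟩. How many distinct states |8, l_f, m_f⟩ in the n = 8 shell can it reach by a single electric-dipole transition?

4

E1 requires Δl = ±1, so l_f ∈ {3, 5}; with 0 ≤ l_f ≤ n_f−1 = 7, the allowed l_f values are {3, 5}.
For l_f = 3: m_f ∈ {m_i−1, m_i, m_i+1} ∩ [−3, 3] = {3} → 1 state.
For l_f = 5: m_f ∈ {m_i−1, m_i, m_i+1} ∩ [−5, 5] = {3, 4, 5} → 3 states.
Total: 4.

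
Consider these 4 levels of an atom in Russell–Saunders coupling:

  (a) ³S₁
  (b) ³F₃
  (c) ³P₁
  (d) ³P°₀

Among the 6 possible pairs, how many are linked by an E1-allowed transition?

(a)–(b): forbidden (parity, ΔL, ΔJ).
(a)–(c): forbidden (parity).
(a)–(d): allowed.
(b)–(c): forbidden (parity, ΔL, ΔJ).
(b)–(d): forbidden (ΔL, ΔJ).
(c)–(d): allowed.
Allowed pairs: 2 of 6.

2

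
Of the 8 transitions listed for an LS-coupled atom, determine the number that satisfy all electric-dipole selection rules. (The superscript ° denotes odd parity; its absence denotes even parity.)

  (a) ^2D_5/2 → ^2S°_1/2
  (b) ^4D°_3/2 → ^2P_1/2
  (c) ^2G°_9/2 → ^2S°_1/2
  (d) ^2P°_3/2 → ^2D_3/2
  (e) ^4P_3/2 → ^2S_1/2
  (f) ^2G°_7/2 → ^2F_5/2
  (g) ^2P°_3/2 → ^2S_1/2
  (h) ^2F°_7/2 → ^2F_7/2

4

(a) forbidden (ΔL, ΔJ fail)
(b) forbidden (ΔS fails)
(c) forbidden (parity, ΔL, ΔJ fail)
(d) allowed
(e) forbidden (parity, ΔS fail)
(f) allowed
(g) allowed
(h) allowed
Total allowed: 4 of 8.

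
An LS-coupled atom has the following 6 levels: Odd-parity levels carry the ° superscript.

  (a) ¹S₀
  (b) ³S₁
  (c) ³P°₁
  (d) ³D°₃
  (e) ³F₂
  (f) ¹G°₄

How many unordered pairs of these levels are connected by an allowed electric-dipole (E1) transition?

2

(a)–(b): forbidden (parity, ΔS, ΔL).
(a)–(c): forbidden (ΔS).
(a)–(d): forbidden (ΔS, ΔL, ΔJ).
(a)–(e): forbidden (parity, ΔS, ΔL, ΔJ).
(a)–(f): forbidden (ΔL, ΔJ).
(b)–(c): allowed.
(b)–(d): forbidden (ΔL, ΔJ).
(b)–(e): forbidden (parity, ΔL).
(b)–(f): forbidden (ΔS, ΔL, ΔJ).
(c)–(d): forbidden (parity, ΔJ).
(c)–(e): forbidden (ΔL).
(c)–(f): forbidden (parity, ΔS, ΔL, ΔJ).
(d)–(e): allowed.
(d)–(f): forbidden (parity, ΔS, ΔL).
(e)–(f): forbidden (ΔS, ΔJ).
Allowed pairs: 2 of 15.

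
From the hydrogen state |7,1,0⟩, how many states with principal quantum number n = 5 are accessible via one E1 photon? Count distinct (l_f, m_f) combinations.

E1 requires Δl = ±1, so l_f ∈ {0, 2}; with 0 ≤ l_f ≤ n_f−1 = 4, the allowed l_f values are {0, 2}.
For l_f = 0: m_f ∈ {m_i−1, m_i, m_i+1} ∩ [−0, 0] = {0} → 1 state.
For l_f = 2: m_f ∈ {m_i−1, m_i, m_i+1} ∩ [−2, 2] = {-1, 0, 1} → 3 states.
Total: 4.

4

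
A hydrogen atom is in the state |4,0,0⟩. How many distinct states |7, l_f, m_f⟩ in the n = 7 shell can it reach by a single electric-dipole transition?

E1 requires Δl = ±1, so l_f ∈ {-1, 1}; with 0 ≤ l_f ≤ n_f−1 = 6, the allowed l_f values are {1}.
For l_f = 1: m_f ∈ {m_i−1, m_i, m_i+1} ∩ [−1, 1] = {-1, 0, 1} → 3 states.
Total: 3.

3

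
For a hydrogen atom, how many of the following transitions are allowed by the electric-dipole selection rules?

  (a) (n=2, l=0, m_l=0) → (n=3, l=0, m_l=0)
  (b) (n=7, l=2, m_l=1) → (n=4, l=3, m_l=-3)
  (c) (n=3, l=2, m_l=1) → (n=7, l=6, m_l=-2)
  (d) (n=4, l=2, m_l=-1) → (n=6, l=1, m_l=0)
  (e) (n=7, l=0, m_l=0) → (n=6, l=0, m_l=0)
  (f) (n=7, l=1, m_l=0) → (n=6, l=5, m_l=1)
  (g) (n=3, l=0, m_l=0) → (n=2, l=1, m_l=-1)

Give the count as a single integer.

(a) forbidden — Δl = +0 (E1 requires Δl = ±1)
(b) forbidden — Δm_l = -4 (E1 requires Δm_l = 0, ±1)
(c) forbidden — Δl = +4 (E1 requires Δl = ±1); Δm_l = -3 (E1 requires Δm_l = 0, ±1)
(d) allowed
(e) forbidden — Δl = +0 (E1 requires Δl = ±1)
(f) forbidden — Δl = +4 (E1 requires Δl = ±1)
(g) allowed
Total allowed: 2 of 7.

2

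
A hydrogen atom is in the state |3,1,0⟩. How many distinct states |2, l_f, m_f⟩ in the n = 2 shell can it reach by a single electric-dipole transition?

1

E1 requires Δl = ±1, so l_f ∈ {0, 2}; with 0 ≤ l_f ≤ n_f−1 = 1, the allowed l_f values are {0}.
For l_f = 0: m_f ∈ {m_i−1, m_i, m_i+1} ∩ [−0, 0] = {0} → 1 state.
Total: 1.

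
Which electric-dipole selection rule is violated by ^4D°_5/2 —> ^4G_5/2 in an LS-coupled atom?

the ΔL = 0, ±1 rule

Parity must change: odd → even — ok.
ΔS = 0: S: 3/2 → 3/2 — ok.
ΔL = 0, ±1 (not L=0↔0): L: 2 → 4, ΔL = +2 — fails.
ΔJ = 0, ±1 (not J=0↔0): J: 5/2 → 5/2, ΔJ = +0 — ok.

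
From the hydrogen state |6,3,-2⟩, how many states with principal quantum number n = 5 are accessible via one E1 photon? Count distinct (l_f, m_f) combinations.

E1 requires Δl = ±1, so l_f ∈ {2, 4}; with 0 ≤ l_f ≤ n_f−1 = 4, the allowed l_f values are {2, 4}.
For l_f = 2: m_f ∈ {m_i−1, m_i, m_i+1} ∩ [−2, 2] = {-2, -1} → 2 states.
For l_f = 4: m_f ∈ {m_i−1, m_i, m_i+1} ∩ [−4, 4] = {-3, -2, -1} → 3 states.
Total: 5.

5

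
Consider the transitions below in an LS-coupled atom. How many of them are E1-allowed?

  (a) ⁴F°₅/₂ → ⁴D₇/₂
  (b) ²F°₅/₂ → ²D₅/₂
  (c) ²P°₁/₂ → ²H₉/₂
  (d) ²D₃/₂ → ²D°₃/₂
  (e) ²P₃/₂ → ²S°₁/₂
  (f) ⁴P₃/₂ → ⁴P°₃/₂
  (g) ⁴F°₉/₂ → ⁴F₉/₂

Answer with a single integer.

(a) allowed
(b) allowed
(c) forbidden (ΔL, ΔJ fail)
(d) allowed
(e) allowed
(f) allowed
(g) allowed
Total allowed: 6 of 7.

6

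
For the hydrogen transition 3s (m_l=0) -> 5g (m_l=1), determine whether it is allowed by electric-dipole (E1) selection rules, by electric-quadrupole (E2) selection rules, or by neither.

Δl = 4 − 0 = +4; l_i + l_f = 4.
Δm_l = +1.
E1 (Δl = ±1, |Δm_l| ≤ 1): not satisfied.
E2 (Δl = 0,±2, l_i+l_f ≥ 2, |Δm_l| ≤ 2): not satisfied.

neither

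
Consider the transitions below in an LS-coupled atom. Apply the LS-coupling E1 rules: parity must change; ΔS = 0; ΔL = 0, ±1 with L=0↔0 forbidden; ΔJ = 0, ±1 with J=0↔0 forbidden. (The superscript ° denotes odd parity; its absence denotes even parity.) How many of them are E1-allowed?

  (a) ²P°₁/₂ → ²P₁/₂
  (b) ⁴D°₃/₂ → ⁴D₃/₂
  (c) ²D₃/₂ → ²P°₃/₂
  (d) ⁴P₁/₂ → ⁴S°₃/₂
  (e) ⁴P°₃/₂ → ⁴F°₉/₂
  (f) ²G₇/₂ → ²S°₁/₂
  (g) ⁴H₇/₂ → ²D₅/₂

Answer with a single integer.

(a) allowed
(b) allowed
(c) allowed
(d) allowed
(e) forbidden (parity, ΔL, ΔJ fail)
(f) forbidden (ΔL, ΔJ fail)
(g) forbidden (parity, ΔS, ΔL fail)
Total allowed: 4 of 7.

4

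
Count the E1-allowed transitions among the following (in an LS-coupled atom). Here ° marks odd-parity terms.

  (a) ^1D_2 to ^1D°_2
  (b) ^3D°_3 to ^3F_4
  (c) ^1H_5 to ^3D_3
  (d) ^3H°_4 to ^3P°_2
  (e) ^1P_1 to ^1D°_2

(a) allowed
(b) allowed
(c) forbidden (parity, ΔS, ΔL, ΔJ fail)
(d) forbidden (parity, ΔL, ΔJ fail)
(e) allowed
Total allowed: 3 of 5.

3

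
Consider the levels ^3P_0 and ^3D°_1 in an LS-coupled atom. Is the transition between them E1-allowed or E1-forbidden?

Initial level: S=1, L=1, J=0, parity even. Final level: S=1, L=2, J=1, parity odd.
ΔL = 0, ±1 (not L=0↔0): L: 1 → 2, ΔL = +1 — satisfied.
Parity must change: even → odd — satisfied.
ΔS = 0: S: 1 → 1 — satisfied.
ΔJ = 0, ±1 (not J=0↔0): J: 0 → 1, ΔJ = +1 — satisfied.
All four E1 rules are satisfied.

allowed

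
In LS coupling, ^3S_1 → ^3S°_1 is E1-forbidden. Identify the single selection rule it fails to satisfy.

the L=0 ↔ L=0 exclusion

ΔL = 0, ±1 (not L=0↔0): L: 0 → 0, ΔL = +0 — ✗.
ΔJ = 0, ±1 (not J=0↔0): J: 1 → 1, ΔJ = +0 — ✓.
ΔS = 0: S: 1 → 1 — ✓.
Parity must change: even → odd — ✓.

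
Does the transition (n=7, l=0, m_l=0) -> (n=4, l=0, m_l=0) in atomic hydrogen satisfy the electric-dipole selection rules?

Initial l = 0, final l = 0, so Δl = +0. E1 requires Δl = ±1: ✗.
m_l: 0 → 0 (Δm_l = +0). |Δm_l| ≤ 1 ✓.
The transition is electric-dipole forbidden.

forbidden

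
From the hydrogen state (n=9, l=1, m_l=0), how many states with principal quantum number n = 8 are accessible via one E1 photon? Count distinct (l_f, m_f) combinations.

E1 requires Δl = ±1, so l_f ∈ {0, 2}; with 0 ≤ l_f ≤ n_f−1 = 7, the allowed l_f values are {0, 2}.
For l_f = 0: m_f ∈ {m_i−1, m_i, m_i+1} ∩ [−0, 0] = {0} → 1 state.
For l_f = 2: m_f ∈ {m_i−1, m_i, m_i+1} ∩ [−2, 2] = {-1, 0, 1} → 3 states.
Total: 4.

4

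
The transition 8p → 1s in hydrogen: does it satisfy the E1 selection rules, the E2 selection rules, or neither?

Δl = 0 − 1 = -1; l_i + l_f = 1.
E1 (Δl = ±1): satisfied.
E2 (Δl = 0,±2, l_i+l_f ≥ 2): not satisfied.

E1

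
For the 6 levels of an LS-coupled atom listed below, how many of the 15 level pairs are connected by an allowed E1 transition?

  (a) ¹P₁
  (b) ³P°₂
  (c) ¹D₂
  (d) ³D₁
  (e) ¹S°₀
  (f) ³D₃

3

(a)–(b): forbidden (ΔS).
(a)–(c): forbidden (parity).
(a)–(d): forbidden (parity, ΔS).
(a)–(e): allowed.
(a)–(f): forbidden (parity, ΔS, ΔJ).
(b)–(c): forbidden (ΔS).
(b)–(d): allowed.
(b)–(e): forbidden (parity, ΔS, ΔJ).
(b)–(f): allowed.
(c)–(d): forbidden (parity, ΔS).
(c)–(e): forbidden (ΔL, ΔJ).
(c)–(f): forbidden (parity, ΔS).
(d)–(e): forbidden (ΔS, ΔL).
(d)–(f): forbidden (parity, ΔJ).
(e)–(f): forbidden (ΔS, ΔL, ΔJ).
Allowed pairs: 3 of 15.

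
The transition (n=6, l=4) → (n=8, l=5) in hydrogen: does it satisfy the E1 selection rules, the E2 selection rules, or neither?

Δl = 5 − 4 = +1; l_i + l_f = 9.
E1 (Δl = ±1): satisfied.
E2 (Δl = 0,±2, l_i+l_f ≥ 2): not satisfied.

E1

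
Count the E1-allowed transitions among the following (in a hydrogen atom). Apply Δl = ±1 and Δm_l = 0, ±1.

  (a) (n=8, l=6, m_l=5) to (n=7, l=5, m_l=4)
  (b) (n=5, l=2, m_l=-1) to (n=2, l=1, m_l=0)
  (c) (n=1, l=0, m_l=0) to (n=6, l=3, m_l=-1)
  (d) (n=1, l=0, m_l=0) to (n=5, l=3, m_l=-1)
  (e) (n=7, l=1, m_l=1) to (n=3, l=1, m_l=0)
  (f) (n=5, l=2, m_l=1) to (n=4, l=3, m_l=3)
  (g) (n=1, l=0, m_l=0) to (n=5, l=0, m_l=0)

(a) allowed
(b) allowed
(c) forbidden — Δl = +3 (E1 requires Δl = ±1)
(d) forbidden — Δl = +3 (E1 requires Δl = ±1)
(e) forbidden — Δl = +0 (E1 requires Δl = ±1)
(f) forbidden — Δm_l = +2 (E1 requires Δm_l = 0, ±1)
(g) forbidden — Δl = +0 (E1 requires Δl = ±1)
Total allowed: 2 of 7.

2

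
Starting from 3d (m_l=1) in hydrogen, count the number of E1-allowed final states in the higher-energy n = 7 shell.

5

E1 requires Δl = ±1, so l_f ∈ {1, 3}; with 0 ≤ l_f ≤ n_f−1 = 6, the allowed l_f values are {1, 3}.
For l_f = 1: m_f ∈ {m_i−1, m_i, m_i+1} ∩ [−1, 1] = {0, 1} → 2 states.
For l_f = 3: m_f ∈ {m_i−1, m_i, m_i+1} ∩ [−3, 3] = {0, 1, 2} → 3 states.
Total: 5.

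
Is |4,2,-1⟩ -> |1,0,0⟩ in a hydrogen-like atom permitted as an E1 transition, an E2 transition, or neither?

E2

Δl = 0 − 2 = -2; l_i + l_f = 2.
Δm_l = +1.
E1 (Δl = ±1, |Δm_l| ≤ 1): not satisfied.
E2 (Δl = 0,±2, l_i+l_f ≥ 2, |Δm_l| ≤ 2): satisfied.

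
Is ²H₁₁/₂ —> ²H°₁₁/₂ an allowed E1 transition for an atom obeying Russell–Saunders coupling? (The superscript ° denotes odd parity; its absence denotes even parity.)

allowed

Initial level: S=1/2, L=5, J=11/2, parity even. Final level: S=1/2, L=5, J=11/2, parity odd.
Parity must change: even → odd — ok.
ΔS = 0: S: 1/2 → 1/2 — ok.
ΔL = 0, ±1 (not L=0↔0): L: 5 → 5, ΔL = +0 — ok.
ΔJ = 0, ±1 (not J=0↔0): J: 11/2 → 11/2, ΔJ = +0 — ok.
All four E1 rules are satisfied.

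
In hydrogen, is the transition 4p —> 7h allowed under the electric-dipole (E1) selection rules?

l: 1 → 5 (Δl = +4). Δl = ±1 fails.
The transition is electric-dipole forbidden.

forbidden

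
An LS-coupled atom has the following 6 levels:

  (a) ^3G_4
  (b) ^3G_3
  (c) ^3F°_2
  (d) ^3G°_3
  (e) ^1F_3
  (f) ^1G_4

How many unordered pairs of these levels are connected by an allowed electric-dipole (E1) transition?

3

(a)–(b): forbidden (parity).
(a)–(c): forbidden (ΔJ).
(a)–(d): allowed.
(a)–(e): forbidden (parity, ΔS).
(a)–(f): forbidden (parity, ΔS).
(b)–(c): allowed.
(b)–(d): allowed.
(b)–(e): forbidden (parity, ΔS).
(b)–(f): forbidden (parity, ΔS).
(c)–(d): forbidden (parity).
(c)–(e): forbidden (ΔS).
(c)–(f): forbidden (ΔS, ΔJ).
(d)–(e): forbidden (ΔS).
(d)–(f): forbidden (ΔS).
(e)–(f): forbidden (parity).
Allowed pairs: 3 of 15.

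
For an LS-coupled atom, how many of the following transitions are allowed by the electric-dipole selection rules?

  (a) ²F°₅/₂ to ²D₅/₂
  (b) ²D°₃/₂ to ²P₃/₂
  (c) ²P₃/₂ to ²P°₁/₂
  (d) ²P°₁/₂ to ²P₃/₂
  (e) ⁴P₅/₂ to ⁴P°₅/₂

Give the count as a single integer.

(a) allowed
(b) allowed
(c) allowed
(d) allowed
(e) allowed
Total allowed: 5 of 5.

5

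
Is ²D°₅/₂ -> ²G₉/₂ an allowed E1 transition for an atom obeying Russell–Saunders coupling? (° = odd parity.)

forbidden

Parity must change: odd → even — ok.
ΔS = 0: S: 1/2 → 1/2 — ok.
ΔL = 0, ±1 (not L=0↔0): L: 2 → 4, ΔL = +2 — fails.
ΔJ = 0, ±1 (not J=0↔0): J: 5/2 → 9/2, ΔJ = +2 — fails.
Rule(s) violated: ΔL, ΔJ.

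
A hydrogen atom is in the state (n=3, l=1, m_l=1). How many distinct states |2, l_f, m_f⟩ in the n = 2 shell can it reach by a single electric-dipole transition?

1

E1 requires Δl = ±1, so l_f ∈ {0, 2}; with 0 ≤ l_f ≤ n_f−1 = 1, the allowed l_f values are {0}.
For l_f = 0: m_f ∈ {m_i−1, m_i, m_i+1} ∩ [−0, 0] = {0} → 1 state.
Total: 1.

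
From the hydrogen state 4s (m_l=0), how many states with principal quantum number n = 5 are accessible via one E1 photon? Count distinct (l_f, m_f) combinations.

3

E1 requires Δl = ±1, so l_f ∈ {-1, 1}; with 0 ≤ l_f ≤ n_f−1 = 4, the allowed l_f values are {1}.
For l_f = 1: m_f ∈ {m_i−1, m_i, m_i+1} ∩ [−1, 1] = {-1, 0, 1} → 3 states.
Total: 3.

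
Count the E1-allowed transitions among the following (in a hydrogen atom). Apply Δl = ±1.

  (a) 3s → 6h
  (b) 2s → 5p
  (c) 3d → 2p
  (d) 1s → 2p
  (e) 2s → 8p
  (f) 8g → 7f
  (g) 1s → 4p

(a) forbidden — Δl = +5 (E1 requires Δl = ±1)
(b) allowed
(c) allowed
(d) allowed
(e) allowed
(f) allowed
(g) allowed
Total allowed: 6 of 7.

6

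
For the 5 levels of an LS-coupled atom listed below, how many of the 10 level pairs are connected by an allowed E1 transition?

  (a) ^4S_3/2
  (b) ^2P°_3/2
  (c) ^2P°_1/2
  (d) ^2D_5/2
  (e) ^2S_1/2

(a)–(b): forbidden (ΔS).
(a)–(c): forbidden (ΔS).
(a)–(d): forbidden (parity, ΔS, ΔL).
(a)–(e): forbidden (parity, ΔS, ΔL).
(b)–(c): forbidden (parity).
(b)–(d): allowed.
(b)–(e): allowed.
(c)–(d): forbidden (ΔJ).
(c)–(e): allowed.
(d)–(e): forbidden (parity, ΔL, ΔJ).
Allowed pairs: 3 of 10.

3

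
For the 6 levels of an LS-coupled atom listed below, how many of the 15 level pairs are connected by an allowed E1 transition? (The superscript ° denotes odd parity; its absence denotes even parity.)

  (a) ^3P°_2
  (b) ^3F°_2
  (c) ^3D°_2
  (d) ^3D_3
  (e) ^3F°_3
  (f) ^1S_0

4

(a)–(b): forbidden (parity, ΔL).
(a)–(c): forbidden (parity).
(a)–(d): allowed.
(a)–(e): forbidden (parity, ΔL).
(a)–(f): forbidden (ΔS, ΔJ).
(b)–(c): forbidden (parity).
(b)–(d): allowed.
(b)–(e): forbidden (parity).
(b)–(f): forbidden (ΔS, ΔL, ΔJ).
(c)–(d): allowed.
(c)–(e): forbidden (parity).
(c)–(f): forbidden (ΔS, ΔL, ΔJ).
(d)–(e): allowed.
(d)–(f): forbidden (parity, ΔS, ΔL, ΔJ).
(e)–(f): forbidden (ΔS, ΔL, ΔJ).
Allowed pairs: 4 of 15.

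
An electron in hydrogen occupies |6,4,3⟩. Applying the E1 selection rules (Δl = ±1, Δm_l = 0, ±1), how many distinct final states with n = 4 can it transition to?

E1 requires Δl = ±1, so l_f ∈ {3, 5}; with 0 ≤ l_f ≤ n_f−1 = 3, the allowed l_f values are {3}.
For l_f = 3: m_f ∈ {m_i−1, m_i, m_i+1} ∩ [−3, 3] = {2, 3} → 2 states.
Total: 2.

2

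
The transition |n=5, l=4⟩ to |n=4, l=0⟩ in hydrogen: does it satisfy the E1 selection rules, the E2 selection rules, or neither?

Δl = 0 − 4 = -4; l_i + l_f = 4.
E1 (Δl = ±1): not satisfied.
E2 (Δl = 0,±2, l_i+l_f ≥ 2): not satisfied.

neither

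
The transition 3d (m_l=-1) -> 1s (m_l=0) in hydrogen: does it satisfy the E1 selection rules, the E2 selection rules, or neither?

E2

Δl = 0 − 2 = -2; l_i + l_f = 2.
Δm_l = +1.
E1 (Δl = ±1, |Δm_l| ≤ 1): not satisfied.
E2 (Δl = 0,±2, l_i+l_f ≥ 2, |Δm_l| ≤ 2): satisfied.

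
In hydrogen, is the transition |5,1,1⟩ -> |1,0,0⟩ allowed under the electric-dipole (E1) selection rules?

Initial l = 1, final l = 0, so Δl = -1. E1 requires Δl = ±1: ok.
Δm_l = 0 − (1) = -1. E1 requires Δm_l = 0, ±1: ok.
All E1 selection rules are satisfied.

allowed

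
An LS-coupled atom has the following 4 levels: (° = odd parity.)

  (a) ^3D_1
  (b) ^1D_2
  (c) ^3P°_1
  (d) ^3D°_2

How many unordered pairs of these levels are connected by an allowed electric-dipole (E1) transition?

2

(a)–(b): forbidden (parity, ΔS).
(a)–(c): allowed.
(a)–(d): allowed.
(b)–(c): forbidden (ΔS).
(b)–(d): forbidden (ΔS).
(c)–(d): forbidden (parity).
Allowed pairs: 2 of 6.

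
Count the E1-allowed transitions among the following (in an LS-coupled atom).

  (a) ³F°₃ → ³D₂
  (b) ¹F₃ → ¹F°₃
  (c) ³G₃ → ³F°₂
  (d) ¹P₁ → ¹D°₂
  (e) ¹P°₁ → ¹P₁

(a) allowed
(b) allowed
(c) allowed
(d) allowed
(e) allowed
Total allowed: 5 of 5.

5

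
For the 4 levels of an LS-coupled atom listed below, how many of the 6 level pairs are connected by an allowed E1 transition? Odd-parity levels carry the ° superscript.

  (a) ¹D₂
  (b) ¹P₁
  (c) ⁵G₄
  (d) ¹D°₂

2

(a)–(b): forbidden (parity).
(a)–(c): forbidden (parity, ΔS, ΔL, ΔJ).
(a)–(d): allowed.
(b)–(c): forbidden (parity, ΔS, ΔL, ΔJ).
(b)–(d): allowed.
(c)–(d): forbidden (ΔS, ΔL, ΔJ).
Allowed pairs: 2 of 6.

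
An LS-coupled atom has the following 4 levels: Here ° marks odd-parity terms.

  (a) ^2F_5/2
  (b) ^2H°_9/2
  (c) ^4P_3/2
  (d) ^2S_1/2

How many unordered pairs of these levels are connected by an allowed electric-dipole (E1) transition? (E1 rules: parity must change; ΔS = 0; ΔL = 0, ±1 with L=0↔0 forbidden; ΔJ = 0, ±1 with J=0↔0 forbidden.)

(a)–(b): forbidden (ΔL, ΔJ).
(a)–(c): forbidden (parity, ΔS, ΔL).
(a)–(d): forbidden (parity, ΔL, ΔJ).
(b)–(c): forbidden (ΔS, ΔL, ΔJ).
(b)–(d): forbidden (ΔL, ΔJ).
(c)–(d): forbidden (parity, ΔS).
Allowed pairs: 0 of 6.

0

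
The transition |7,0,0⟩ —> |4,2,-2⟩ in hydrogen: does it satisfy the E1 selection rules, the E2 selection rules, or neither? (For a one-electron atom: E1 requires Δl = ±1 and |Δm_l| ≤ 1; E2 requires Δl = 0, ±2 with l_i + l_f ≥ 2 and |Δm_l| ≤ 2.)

E2

Δl = 2 − 0 = +2; l_i + l_f = 2.
Δm_l = -2.
E1 (Δl = ±1, |Δm_l| ≤ 1): not satisfied.
E2 (Δl = 0,±2, l_i+l_f ≥ 2, |Δm_l| ≤ 2): satisfied.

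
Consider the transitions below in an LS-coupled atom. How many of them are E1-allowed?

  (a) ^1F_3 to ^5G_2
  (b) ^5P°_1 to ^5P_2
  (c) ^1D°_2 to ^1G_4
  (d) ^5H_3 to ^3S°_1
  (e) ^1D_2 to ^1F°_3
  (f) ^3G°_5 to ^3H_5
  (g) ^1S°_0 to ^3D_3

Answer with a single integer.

(a) forbidden (parity, ΔS fail)
(b) allowed
(c) forbidden (ΔL, ΔJ fail)
(d) forbidden (ΔS, ΔL, ΔJ fail)
(e) allowed
(f) allowed
(g) forbidden (ΔS, ΔL, ΔJ fail)
Total allowed: 3 of 7.

3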